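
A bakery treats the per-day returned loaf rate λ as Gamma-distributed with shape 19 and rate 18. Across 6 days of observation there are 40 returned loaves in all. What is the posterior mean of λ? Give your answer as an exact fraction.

59/24

Total count 40 over total exposure 6 days.
The Gamma prior is conjugate for the Poisson rate, so λ | data ~ Gamma(19+40, 18+6) = Gamma(59, 24).
Posterior mean = α'/β' = 59/24.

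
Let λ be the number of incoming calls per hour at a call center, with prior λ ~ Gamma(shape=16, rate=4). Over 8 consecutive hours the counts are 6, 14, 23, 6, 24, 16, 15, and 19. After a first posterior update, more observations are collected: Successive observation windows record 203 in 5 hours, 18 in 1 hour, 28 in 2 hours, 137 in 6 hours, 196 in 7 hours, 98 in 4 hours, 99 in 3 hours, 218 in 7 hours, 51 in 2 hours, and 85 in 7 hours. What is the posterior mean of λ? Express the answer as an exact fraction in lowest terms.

159/7

Total count: 6 + 14 + 23 + 6 + 24 + 16 + 15 + 19 = 123.
Total exposure: 8 hours.
After the first batch: Gamma(16 + 123, 4 + 8) = Gamma(139, 12).
Total count: 203 + 18 + 28 + 137 + 196 + 98 + 99 + 218 + 51 + 85 = 1133.
Total exposure: 5 + 1 + 2 + 6 + 7 + 4 + 3 + 7 + 2 + 7 = 44 hours.
After the second batch: Gamma(139 + 1133, 12 + 44) = Gamma(1272, 56).
Posterior mean = α'/β' = 1272/56 = 159/7.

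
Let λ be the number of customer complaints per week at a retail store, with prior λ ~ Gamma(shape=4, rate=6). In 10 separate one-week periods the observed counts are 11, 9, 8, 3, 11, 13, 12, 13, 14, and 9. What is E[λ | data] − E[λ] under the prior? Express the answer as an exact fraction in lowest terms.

289/48

Total count: 11 + 9 + 8 + 3 + 11 + 13 + 12 + 13 + 14 + 9 = 103.
Total exposure: 10 weeks.
Gamma(α, β) with Poisson data over total exposure Σt gives posterior Gamma(α+Σx, β+Σt) = Gamma(107, 16).
Posterior mean = 107/16 = 107/16; prior mean = 4/6 = 2/3. Difference = 107/16 − 2/3 = 289/48.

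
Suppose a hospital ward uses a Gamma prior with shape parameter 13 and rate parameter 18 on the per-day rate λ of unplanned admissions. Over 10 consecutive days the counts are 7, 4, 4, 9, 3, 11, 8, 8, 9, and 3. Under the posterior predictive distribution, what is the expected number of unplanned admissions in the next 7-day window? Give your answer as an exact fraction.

79/4

Total count: 7 + 4 + 4 + 9 + 3 + 11 + 8 + 8 + 9 + 3 = 66.
Total exposure: 10 days.
Gamma(α, β) with Poisson data over total exposure Σt gives posterior Gamma(α+Σx, β+Σt) = Gamma(79, 28).
Predictive mean over a 7-day window = T·E[λ|data] = 7·79/28 = 79/4.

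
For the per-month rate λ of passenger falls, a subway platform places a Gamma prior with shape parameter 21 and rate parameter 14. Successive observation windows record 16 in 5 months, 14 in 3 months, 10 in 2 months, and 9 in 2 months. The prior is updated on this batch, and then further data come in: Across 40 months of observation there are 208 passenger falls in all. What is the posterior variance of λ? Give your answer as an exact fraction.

139/2178

Total count: 16 + 14 + 10 + 9 = 49.
Total exposure: 5 + 3 + 2 + 2 = 12 months.
After the first batch: Gamma(21 + 49, 14 + 12) = Gamma(70, 26).
Total count 208 over total exposure 40 months.
After the second batch: Gamma(70 + 208, 26 + 40) = Gamma(278, 66).
Posterior variance = α'/β'² = 278/4356 = 139/2178.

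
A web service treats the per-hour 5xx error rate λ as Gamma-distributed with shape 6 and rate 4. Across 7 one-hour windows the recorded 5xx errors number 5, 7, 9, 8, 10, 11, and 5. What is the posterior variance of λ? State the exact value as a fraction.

Total count: 5 + 7 + 9 + 8 + 10 + 11 + 5 = 55.
Total exposure: 7 hours.
By Gamma–Poisson conjugacy, the posterior is Gamma(α + Σx, β + Σt) = Gamma(6 + 55, 4 + 7) = Gamma(61, 11).
Posterior variance = α'/β'² = 61/121.

61/121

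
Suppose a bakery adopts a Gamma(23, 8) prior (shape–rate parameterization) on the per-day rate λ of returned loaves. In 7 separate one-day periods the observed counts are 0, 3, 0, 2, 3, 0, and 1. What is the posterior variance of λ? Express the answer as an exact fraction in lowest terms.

32/225

Total count: 0 + 3 + 0 + 2 + 3 + 0 + 1 = 9.
Total exposure: 7 days.
Conjugate update: add total count to the shape and total exposure to the rate, giving Gamma(32, 15).
Posterior variance = α'/β'² = 32/225.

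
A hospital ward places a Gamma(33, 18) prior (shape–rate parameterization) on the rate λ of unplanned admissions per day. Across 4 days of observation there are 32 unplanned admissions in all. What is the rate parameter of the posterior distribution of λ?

22

Total count 32 over total exposure 4 days.
Conjugate update: add total count to the shape and total exposure to the rate, giving Gamma(65, 22).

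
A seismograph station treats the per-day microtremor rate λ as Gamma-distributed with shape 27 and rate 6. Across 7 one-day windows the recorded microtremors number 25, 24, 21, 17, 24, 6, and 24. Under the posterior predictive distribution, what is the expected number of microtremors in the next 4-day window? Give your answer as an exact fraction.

Total count: 25 + 24 + 21 + 17 + 24 + 6 + 24 = 141.
Total exposure: 7 days.
Posterior: α' = 27 + 141 = 168, β' = 6 + 7 = 13.
Predictive mean over a 4-day window = T·E[λ|data] = 4·168/13 = 672/13.

672/13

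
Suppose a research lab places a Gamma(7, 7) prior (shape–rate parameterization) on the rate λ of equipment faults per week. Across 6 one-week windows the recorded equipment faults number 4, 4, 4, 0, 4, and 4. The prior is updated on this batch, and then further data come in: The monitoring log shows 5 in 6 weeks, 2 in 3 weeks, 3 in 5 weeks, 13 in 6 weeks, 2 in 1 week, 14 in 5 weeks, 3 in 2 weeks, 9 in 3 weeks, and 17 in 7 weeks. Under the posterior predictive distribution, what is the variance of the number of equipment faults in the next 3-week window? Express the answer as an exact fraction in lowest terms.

1710/289

Total count: 4 + 4 + 4 + 0 + 4 + 4 = 20.
Total exposure: 6 weeks.
After the first batch: Gamma(7 + 20, 7 + 6) = Gamma(27, 13).
Total count: 5 + 2 + 3 + 13 + 2 + 14 + 3 + 9 + 17 = 68.
Total exposure: 6 + 3 + 5 + 6 + 1 + 5 + 2 + 3 + 7 = 38 weeks.
After the second batch: Gamma(27 + 68, 13 + 38) = Gamma(95, 51).
The posterior predictive for a window of length T is Negative Binomial with variance T·α'·(β'+T)/β'² = 3·95·54/2601 = 1710/289.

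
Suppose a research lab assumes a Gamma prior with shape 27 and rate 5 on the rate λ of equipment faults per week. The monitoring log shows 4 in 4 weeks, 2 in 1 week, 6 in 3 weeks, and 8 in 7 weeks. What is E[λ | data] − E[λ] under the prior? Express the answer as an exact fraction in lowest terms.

Total count: 4 + 2 + 6 + 8 = 20.
Total exposure: 4 + 1 + 3 + 7 = 15 weeks.
The Gamma prior is conjugate for the Poisson rate, so λ | data ~ Gamma(27+20, 5+15) = Gamma(47, 20).
Posterior mean = 47/20 = 47/20; prior mean = 27/5 = 27/5. Difference = 47/20 − 27/5 = -61/20.

-61/20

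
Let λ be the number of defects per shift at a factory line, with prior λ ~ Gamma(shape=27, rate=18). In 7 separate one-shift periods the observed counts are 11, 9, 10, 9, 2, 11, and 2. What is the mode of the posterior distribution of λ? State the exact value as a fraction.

Total count: 11 + 9 + 10 + 9 + 2 + 11 + 2 = 54.
Total exposure: 7 shifts.
Gamma(α, β) with Poisson data over total exposure Σt gives posterior Gamma(α+Σx, β+Σt) = Gamma(81, 25).
Posterior mode = (α'−1)/β' = 80/25 = 16/5.

16/5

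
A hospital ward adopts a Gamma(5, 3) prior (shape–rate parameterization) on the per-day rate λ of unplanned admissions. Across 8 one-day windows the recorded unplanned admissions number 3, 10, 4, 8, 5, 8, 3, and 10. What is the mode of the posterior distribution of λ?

Total count: 3 + 10 + 4 + 8 + 5 + 8 + 3 + 10 = 51.
Total exposure: 8 days.
Gamma(α, β) with Poisson data over total exposure Σt gives posterior Gamma(α+Σx, β+Σt) = Gamma(56, 11).
Posterior mode = (α'−1)/β' = 55/11 = 5.

5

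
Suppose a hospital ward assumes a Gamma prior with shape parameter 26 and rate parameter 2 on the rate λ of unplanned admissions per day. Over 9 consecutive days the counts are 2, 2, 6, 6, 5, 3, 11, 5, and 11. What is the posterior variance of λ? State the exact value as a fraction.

7/11

Total count: 2 + 2 + 6 + 6 + 5 + 3 + 11 + 5 + 11 = 51.
Total exposure: 9 days.
Conjugate update: add total count to the shape and total exposure to the rate, giving Gamma(77, 11).
Posterior variance = α'/β'² = 77/121 = 7/11.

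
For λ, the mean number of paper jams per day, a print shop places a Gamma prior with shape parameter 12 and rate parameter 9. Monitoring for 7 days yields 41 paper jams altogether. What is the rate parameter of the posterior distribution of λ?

Total count 41 over total exposure 7 days.
By Gamma–Poisson conjugacy, the posterior is Gamma(α + Σx, β + Σt) = Gamma(12 + 41, 9 + 7) = Gamma(53, 16).

16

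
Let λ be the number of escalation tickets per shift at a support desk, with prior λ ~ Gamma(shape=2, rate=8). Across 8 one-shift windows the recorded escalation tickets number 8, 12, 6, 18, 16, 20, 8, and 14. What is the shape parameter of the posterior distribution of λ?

104

Total count: 8 + 12 + 6 + 18 + 16 + 20 + 8 + 14 = 102.
Total exposure: 8 shifts.
Gamma(α, β) with Poisson data over total exposure Σt gives posterior Gamma(α+Σx, β+Σt) = Gamma(104, 16).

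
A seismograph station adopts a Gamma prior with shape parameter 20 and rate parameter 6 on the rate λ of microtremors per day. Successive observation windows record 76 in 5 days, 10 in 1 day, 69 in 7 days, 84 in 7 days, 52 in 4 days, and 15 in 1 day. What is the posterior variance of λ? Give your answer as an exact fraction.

Total count: 76 + 10 + 69 + 84 + 52 + 15 = 306.
Total exposure: 5 + 1 + 7 + 7 + 4 + 1 = 25 days.
Posterior: α' = 20 + 306 = 326, β' = 6 + 25 = 31.
Posterior variance = α'/β'² = 326/961.

326/961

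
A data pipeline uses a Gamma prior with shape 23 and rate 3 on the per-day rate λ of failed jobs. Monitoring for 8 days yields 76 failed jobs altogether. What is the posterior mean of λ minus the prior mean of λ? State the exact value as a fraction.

4/3

Total count 76 over total exposure 8 days.
By Gamma–Poisson conjugacy, the posterior is Gamma(α + Σx, β + Σt) = Gamma(23 + 76, 3 + 8) = Gamma(99, 11).
Posterior mean = 99/11 = 9; prior mean = 23/3 = 23/3. Difference = 9 − 23/3 = 4/3.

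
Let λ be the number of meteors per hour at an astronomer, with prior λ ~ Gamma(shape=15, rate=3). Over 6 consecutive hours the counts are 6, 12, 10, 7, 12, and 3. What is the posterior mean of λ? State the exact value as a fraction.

65/9

Total count: 6 + 12 + 10 + 7 + 12 + 3 = 50.
Total exposure: 6 hours.
The Gamma prior is conjugate for the Poisson rate, so λ | data ~ Gamma(15+50, 3+6) = Gamma(65, 9).
Posterior mean = α'/β' = 65/9.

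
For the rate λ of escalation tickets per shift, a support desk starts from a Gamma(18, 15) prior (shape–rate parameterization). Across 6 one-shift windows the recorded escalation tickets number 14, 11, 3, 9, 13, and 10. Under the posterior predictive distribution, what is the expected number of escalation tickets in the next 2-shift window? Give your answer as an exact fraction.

Total count: 14 + 11 + 3 + 9 + 13 + 10 = 60.
Total exposure: 6 shifts.
By Gamma–Poisson conjugacy, the posterior is Gamma(α + Σx, β + Σt) = Gamma(18 + 60, 15 + 6) = Gamma(78, 21).
Predictive mean over a 2-shift window = T·E[λ|data] = 2·78/21 = 52/7.

52/7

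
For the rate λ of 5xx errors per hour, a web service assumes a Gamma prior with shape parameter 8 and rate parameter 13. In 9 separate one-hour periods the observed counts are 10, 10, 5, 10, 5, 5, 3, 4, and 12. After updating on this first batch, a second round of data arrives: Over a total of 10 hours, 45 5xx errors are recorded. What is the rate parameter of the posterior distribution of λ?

Total count: 10 + 10 + 5 + 10 + 5 + 5 + 3 + 4 + 12 = 64.
Total exposure: 9 hours.
After the first batch: Gamma(8 + 64, 13 + 9) = Gamma(72, 22).
Total count 45 over total exposure 10 hours.
After the second batch: Gamma(72 + 45, 22 + 10) = Gamma(117, 32).

32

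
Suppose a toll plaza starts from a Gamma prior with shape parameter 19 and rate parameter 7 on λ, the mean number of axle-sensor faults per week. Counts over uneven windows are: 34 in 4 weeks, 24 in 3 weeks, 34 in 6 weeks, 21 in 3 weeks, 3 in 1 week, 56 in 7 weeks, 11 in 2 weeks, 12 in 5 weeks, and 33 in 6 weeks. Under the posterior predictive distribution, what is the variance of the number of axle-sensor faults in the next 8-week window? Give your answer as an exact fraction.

Total count: 34 + 24 + 34 + 21 + 3 + 56 + 11 + 12 + 33 = 228.
Total exposure: 4 + 3 + 6 + 3 + 1 + 7 + 2 + 5 + 6 = 37 weeks.
Conjugate update: add total count to the shape and total exposure to the rate, giving Gamma(247, 44).
The posterior predictive for a window of length T is Negative Binomial with variance T·α'·(β'+T)/β'² = 8·247·52/1936 = 6422/121.

6422/121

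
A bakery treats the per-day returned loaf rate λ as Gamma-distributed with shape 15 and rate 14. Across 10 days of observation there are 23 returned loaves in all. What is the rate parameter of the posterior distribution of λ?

24

Total count 23 over total exposure 10 days.
Gamma(α, β) with Poisson data over total exposure Σt gives posterior Gamma(α+Σx, β+Σt) = Gamma(38, 24).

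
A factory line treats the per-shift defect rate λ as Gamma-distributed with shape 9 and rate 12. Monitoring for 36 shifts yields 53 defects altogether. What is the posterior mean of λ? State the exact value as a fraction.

31/24

Total count 53 over total exposure 36 shifts.
By Gamma–Poisson conjugacy, the posterior is Gamma(α + Σx, β + Σt) = Gamma(9 + 53, 12 + 36) = Gamma(62, 48).
Posterior mean = α'/β' = 62/48 = 31/24.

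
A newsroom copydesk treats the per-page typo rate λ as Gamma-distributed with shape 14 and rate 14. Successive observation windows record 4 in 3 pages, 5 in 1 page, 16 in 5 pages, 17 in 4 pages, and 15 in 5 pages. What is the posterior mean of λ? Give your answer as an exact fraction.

Total count: 4 + 5 + 16 + 17 + 15 = 57.
Total exposure: 3 + 1 + 5 + 4 + 5 = 18 pages.
By Gamma–Poisson conjugacy, the posterior is Gamma(α + Σx, β + Σt) = Gamma(14 + 57, 14 + 18) = Gamma(71, 32).
Posterior mean = α'/β' = 71/32.

71/32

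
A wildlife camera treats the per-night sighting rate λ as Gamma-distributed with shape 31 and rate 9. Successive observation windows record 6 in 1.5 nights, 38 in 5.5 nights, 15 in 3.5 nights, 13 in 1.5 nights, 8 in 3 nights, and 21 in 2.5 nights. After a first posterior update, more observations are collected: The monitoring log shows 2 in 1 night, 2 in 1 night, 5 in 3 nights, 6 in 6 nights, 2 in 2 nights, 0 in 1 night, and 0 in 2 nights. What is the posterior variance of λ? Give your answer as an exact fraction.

Total count: 6 + 38 + 15 + 13 + 8 + 21 = 101.
Total exposure: 1.5 + 5.5 + 3.5 + 1.5 + 3 + 2.5 = 17.5 nights.
After the first batch: Gamma(31 + 101, 9 + 17.5) = Gamma(132, 53/2).
Total count: 2 + 2 + 5 + 6 + 2 + 0 + 0 = 17.
Total exposure: 1 + 1 + 3 + 6 + 2 + 1 + 2 = 16 nights.
After the second batch: Gamma(132 + 17, 53/2 + 16) = Gamma(149, 85/2).
Posterior variance = α'/β'² = 149/(7225/4) = 596/7225.

596/7225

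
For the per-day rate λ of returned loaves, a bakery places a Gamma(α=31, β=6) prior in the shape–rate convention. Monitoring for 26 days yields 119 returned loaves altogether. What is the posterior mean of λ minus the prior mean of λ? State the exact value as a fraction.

-23/48

Total count 119 over total exposure 26 days.
Posterior: α' = 31 + 119 = 150, β' = 6 + 26 = 32.
Posterior mean = 150/32 = 75/16; prior mean = 31/6 = 31/6. Difference = 75/16 − 31/6 = -23/48.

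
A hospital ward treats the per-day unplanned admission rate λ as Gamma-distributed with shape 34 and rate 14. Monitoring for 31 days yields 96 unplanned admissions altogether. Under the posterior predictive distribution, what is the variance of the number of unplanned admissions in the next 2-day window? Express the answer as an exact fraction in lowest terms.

Total count 96 over total exposure 31 days.
Posterior: α' = 34 + 96 = 130, β' = 14 + 31 = 45.
The posterior predictive for a window of length T is Negative Binomial with variance T·α'·(β'+T)/β'² = 2·130·47/2025 = 2444/405.

2444/405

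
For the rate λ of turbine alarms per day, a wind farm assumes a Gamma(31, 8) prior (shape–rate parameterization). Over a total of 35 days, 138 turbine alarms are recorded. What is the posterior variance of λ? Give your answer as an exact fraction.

Total count 138 over total exposure 35 days.
Posterior: α' = 31 + 138 = 169, β' = 8 + 35 = 43.
Posterior variance = α'/β'² = 169/1849.

169/1849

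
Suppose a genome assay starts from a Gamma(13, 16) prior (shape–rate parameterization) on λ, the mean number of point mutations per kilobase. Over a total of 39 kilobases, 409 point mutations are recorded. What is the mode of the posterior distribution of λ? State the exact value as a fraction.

Total count 409 over total exposure 39 kilobases.
Posterior: α' = 13 + 409 = 422, β' = 16 + 39 = 55.
Posterior mode = (α'−1)/β' = 421/55.

421/55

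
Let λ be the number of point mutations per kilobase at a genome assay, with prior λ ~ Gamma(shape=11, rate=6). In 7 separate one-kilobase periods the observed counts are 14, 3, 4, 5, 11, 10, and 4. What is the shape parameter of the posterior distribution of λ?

Total count: 14 + 3 + 4 + 5 + 11 + 10 + 4 = 51.
Total exposure: 7 kilobases.
By Gamma–Poisson conjugacy, the posterior is Gamma(α + Σx, β + Σt) = Gamma(11 + 51, 6 + 7) = Gamma(62, 13).

62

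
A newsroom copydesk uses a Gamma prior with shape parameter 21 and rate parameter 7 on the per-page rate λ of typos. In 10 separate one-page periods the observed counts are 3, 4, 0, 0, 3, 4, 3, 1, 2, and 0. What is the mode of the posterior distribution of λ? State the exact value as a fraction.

40/17

Total count: 3 + 4 + 0 + 0 + 3 + 4 + 3 + 1 + 2 + 0 = 20.
Total exposure: 10 pages.
Conjugate update: add total count to the shape and total exposure to the rate, giving Gamma(41, 17).
Posterior mode = (α'−1)/β' = 40/17.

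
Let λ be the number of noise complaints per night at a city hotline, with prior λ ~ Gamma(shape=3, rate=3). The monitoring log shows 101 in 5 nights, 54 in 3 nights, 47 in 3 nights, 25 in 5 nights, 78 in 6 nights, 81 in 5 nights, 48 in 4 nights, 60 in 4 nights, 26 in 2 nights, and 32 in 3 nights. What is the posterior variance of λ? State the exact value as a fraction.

Total count: 101 + 54 + 47 + 25 + 78 + 81 + 48 + 60 + 26 + 32 = 552.
Total exposure: 5 + 3 + 3 + 5 + 6 + 5 + 4 + 4 + 2 + 3 = 40 nights.
Posterior: α' = 3 + 552 = 555, β' = 3 + 40 = 43.
Posterior variance = α'/β'² = 555/1849.

555/1849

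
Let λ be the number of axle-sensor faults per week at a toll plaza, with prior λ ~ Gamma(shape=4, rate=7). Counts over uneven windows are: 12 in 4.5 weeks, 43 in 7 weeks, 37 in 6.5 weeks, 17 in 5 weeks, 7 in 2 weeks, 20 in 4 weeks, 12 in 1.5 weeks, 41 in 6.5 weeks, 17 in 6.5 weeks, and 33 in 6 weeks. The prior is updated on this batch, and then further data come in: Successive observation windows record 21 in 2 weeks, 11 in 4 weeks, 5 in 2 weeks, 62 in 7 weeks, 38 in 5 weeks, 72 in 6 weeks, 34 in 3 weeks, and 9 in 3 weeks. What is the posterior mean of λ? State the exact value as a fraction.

Total count: 12 + 43 + 37 + 17 + 7 + 20 + 12 + 41 + 17 + 33 = 239.
Total exposure: 4.5 + 7 + 6.5 + 5 + 2 + 4 + 1.5 + 6.5 + 6.5 + 6 = 49.5 weeks.
After the first batch: Gamma(4 + 239, 7 + 49.5) = Gamma(243, 113/2).
Total count: 21 + 11 + 5 + 62 + 38 + 72 + 34 + 9 = 252.
Total exposure: 2 + 4 + 2 + 7 + 5 + 6 + 3 + 3 = 32 weeks.
After the second batch: Gamma(243 + 252, 113/2 + 32) = Gamma(495, 177/2).
Posterior mean = α'/β' = 495/(177/2) = 330/59.

330/59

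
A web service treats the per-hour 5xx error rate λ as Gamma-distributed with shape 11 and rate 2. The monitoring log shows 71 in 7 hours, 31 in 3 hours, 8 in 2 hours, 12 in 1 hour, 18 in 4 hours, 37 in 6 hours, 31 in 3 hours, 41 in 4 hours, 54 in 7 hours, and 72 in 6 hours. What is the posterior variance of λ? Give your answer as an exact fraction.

386/2025

Total count: 71 + 31 + 8 + 12 + 18 + 37 + 31 + 41 + 54 + 72 = 375.
Total exposure: 7 + 3 + 2 + 1 + 4 + 6 + 3 + 4 + 7 + 6 = 43 hours.
Posterior: α' = 11 + 375 = 386, β' = 2 + 43 = 45.
Posterior variance = α'/β'² = 386/2025.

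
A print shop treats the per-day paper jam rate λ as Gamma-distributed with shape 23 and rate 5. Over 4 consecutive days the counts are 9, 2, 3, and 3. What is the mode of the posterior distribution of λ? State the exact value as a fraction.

13/3

Total count: 9 + 2 + 3 + 3 = 17.
Total exposure: 4 days.
Conjugate update: add total count to the shape and total exposure to the rate, giving Gamma(40, 9).
Posterior mode = (α'−1)/β' = 39/9 = 13/3.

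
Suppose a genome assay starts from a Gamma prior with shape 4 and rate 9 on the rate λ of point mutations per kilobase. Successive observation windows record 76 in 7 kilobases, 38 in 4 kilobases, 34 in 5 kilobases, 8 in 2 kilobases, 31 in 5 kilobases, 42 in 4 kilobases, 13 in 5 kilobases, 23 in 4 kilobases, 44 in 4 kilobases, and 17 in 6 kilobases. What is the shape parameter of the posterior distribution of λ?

330

Total count: 76 + 38 + 34 + 8 + 31 + 42 + 13 + 23 + 44 + 17 = 326.
Total exposure: 7 + 4 + 5 + 2 + 5 + 4 + 5 + 4 + 4 + 6 = 46 kilobases.
Posterior: α' = 4 + 326 = 330, β' = 9 + 46 = 55.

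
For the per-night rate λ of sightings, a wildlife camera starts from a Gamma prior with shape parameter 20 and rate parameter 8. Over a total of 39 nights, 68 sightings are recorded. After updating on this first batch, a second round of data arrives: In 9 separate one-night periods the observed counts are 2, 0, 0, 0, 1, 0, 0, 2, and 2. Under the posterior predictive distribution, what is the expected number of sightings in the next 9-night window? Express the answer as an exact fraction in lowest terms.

Total count 68 over total exposure 39 nights.
After the first batch: Gamma(20 + 68, 8 + 39) = Gamma(88, 47).
Total count: 2 + 0 + 0 + 0 + 1 + 0 + 0 + 2 + 2 = 7.
Total exposure: 9 nights.
After the second batch: Gamma(88 + 7, 47 + 9) = Gamma(95, 56).
Predictive mean over a 9-night window = T·E[λ|data] = 9·95/56 = 855/56.

855/56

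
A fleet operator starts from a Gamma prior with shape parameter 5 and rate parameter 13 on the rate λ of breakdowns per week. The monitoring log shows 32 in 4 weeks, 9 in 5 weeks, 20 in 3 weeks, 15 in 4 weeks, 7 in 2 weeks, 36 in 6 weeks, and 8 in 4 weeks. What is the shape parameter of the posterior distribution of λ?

132

Total count: 32 + 9 + 20 + 15 + 7 + 36 + 8 = 127.
Total exposure: 4 + 5 + 3 + 4 + 2 + 6 + 4 = 28 weeks.
By Gamma–Poisson conjugacy, the posterior is Gamma(α + Σx, β + Σt) = Gamma(5 + 127, 13 + 28) = Gamma(132, 41).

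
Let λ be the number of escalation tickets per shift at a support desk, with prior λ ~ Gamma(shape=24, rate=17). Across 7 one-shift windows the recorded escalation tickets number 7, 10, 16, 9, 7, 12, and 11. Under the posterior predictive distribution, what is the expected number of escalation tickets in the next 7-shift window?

28

Total count: 7 + 10 + 16 + 9 + 7 + 12 + 11 = 72.
Total exposure: 7 shifts.
By Gamma–Poisson conjugacy, the posterior is Gamma(α + Σx, β + Σt) = Gamma(24 + 72, 17 + 7) = Gamma(96, 24).
Predictive mean over a 7-shift window = T·E[λ|data] = 7·96/24 = 28.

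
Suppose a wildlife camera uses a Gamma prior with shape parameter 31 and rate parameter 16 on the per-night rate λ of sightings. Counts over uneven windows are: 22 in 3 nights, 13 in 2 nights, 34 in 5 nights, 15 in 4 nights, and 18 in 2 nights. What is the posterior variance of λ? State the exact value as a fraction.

Total count: 22 + 13 + 34 + 15 + 18 = 102.
Total exposure: 3 + 2 + 5 + 4 + 2 = 16 nights.
The Gamma prior is conjugate for the Poisson rate, so λ | data ~ Gamma(31+102, 16+16) = Gamma(133, 32).
Posterior variance = α'/β'² = 133/1024.

133/1024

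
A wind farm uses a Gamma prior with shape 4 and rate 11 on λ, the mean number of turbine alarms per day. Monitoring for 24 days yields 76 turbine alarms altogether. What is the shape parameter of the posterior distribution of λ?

Total count 76 over total exposure 24 days.
Posterior: α' = 4 + 76 = 80, β' = 11 + 24 = 35.

80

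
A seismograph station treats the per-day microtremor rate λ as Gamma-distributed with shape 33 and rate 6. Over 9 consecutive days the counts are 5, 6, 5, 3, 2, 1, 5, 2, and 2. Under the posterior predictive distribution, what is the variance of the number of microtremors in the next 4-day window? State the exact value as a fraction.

Total count: 5 + 6 + 5 + 3 + 2 + 1 + 5 + 2 + 2 = 31.
Total exposure: 9 days.
By Gamma–Poisson conjugacy, the posterior is Gamma(α + Σx, β + Σt) = Gamma(33 + 31, 6 + 9) = Gamma(64, 15).
The posterior predictive for a window of length T is Negative Binomial with variance T·α'·(β'+T)/β'² = 4·64·19/225 = 4864/225.

4864/225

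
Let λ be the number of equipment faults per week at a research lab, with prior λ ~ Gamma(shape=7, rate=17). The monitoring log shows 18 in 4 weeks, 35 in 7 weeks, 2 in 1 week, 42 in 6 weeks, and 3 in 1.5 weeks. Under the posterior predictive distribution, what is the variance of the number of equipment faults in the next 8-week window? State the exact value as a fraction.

152368/5329

Total count: 18 + 35 + 2 + 42 + 3 = 100.
Total exposure: 4 + 7 + 1 + 6 + 1.5 = 19.5 weeks.
Gamma(α, β) with Poisson data over total exposure Σt gives posterior Gamma(α+Σx, β+Σt) = Gamma(107, 73/2).
The posterior predictive for a window of length T is Negative Binomial with variance T·α'·(β'+T)/β'² = 8·107·(89/2)/(5329/4) = 152368/5329.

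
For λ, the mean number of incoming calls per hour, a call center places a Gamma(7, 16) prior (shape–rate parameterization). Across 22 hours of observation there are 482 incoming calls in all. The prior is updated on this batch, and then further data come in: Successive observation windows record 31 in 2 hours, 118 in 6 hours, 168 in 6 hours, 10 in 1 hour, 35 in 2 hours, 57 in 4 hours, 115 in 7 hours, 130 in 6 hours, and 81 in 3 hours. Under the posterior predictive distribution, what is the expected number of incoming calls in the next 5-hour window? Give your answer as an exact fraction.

1234/15

Total count 482 over total exposure 22 hours.
After the first batch: Gamma(7 + 482, 16 + 22) = Gamma(489, 38).
Total count: 31 + 118 + 168 + 10 + 35 + 57 + 115 + 130 + 81 = 745.
Total exposure: 2 + 6 + 6 + 1 + 2 + 4 + 7 + 6 + 3 = 37 hours.
After the second batch: Gamma(489 + 745, 38 + 37) = Gamma(1234, 75).
Predictive mean over a 5-hour window = T·E[λ|data] = 5·1234/75 = 1234/15.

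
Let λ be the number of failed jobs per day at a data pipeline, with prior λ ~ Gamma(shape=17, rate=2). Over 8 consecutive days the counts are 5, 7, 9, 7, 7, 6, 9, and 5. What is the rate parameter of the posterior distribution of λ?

Total count: 5 + 7 + 9 + 7 + 7 + 6 + 9 + 5 = 55.
Total exposure: 8 days.
The Gamma prior is conjugate for the Poisson rate, so λ | data ~ Gamma(17+55, 2+8) = Gamma(72, 10).

10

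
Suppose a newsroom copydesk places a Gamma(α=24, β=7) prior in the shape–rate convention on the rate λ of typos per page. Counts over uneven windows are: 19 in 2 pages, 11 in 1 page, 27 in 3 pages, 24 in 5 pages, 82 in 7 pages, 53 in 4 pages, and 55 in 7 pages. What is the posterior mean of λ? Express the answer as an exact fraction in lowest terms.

Total count: 19 + 11 + 27 + 24 + 82 + 53 + 55 = 271.
Total exposure: 2 + 1 + 3 + 5 + 7 + 4 + 7 = 29 pages.
By Gamma–Poisson conjugacy, the posterior is Gamma(α + Σx, β + Σt) = Gamma(24 + 271, 7 + 29) = Gamma(295, 36).
Posterior mean = α'/β' = 295/36.

295/36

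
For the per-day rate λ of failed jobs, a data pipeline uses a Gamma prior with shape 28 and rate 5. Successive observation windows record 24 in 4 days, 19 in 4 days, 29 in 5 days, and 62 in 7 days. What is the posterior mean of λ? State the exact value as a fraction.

162/25

Total count: 24 + 19 + 29 + 62 = 134.
Total exposure: 4 + 4 + 5 + 7 = 20 days.
Posterior: α' = 28 + 134 = 162, β' = 5 + 20 = 25.
Posterior mean = α'/β' = 162/25.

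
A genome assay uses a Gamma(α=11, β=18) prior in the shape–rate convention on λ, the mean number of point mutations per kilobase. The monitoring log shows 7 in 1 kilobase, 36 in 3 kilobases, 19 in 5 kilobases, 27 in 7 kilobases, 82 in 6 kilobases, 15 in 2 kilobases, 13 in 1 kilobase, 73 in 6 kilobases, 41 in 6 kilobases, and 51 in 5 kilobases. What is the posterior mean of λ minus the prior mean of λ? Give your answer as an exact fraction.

Total count: 7 + 36 + 19 + 27 + 82 + 15 + 13 + 73 + 41 + 51 = 364.
Total exposure: 1 + 3 + 5 + 7 + 6 + 2 + 1 + 6 + 6 + 5 = 42 kilobases.
The Gamma prior is conjugate for the Poisson rate, so λ | data ~ Gamma(11+364, 18+42) = Gamma(375, 60).
Posterior mean = 375/60 = 25/4; prior mean = 11/18 = 11/18. Difference = 25/4 − 11/18 = 203/36.

203/36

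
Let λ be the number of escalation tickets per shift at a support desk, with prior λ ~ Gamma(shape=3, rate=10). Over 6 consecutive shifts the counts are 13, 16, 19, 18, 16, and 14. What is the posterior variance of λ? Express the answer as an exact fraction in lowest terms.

99/256

Total count: 13 + 16 + 19 + 18 + 16 + 14 = 96.
Total exposure: 6 shifts.
The Gamma prior is conjugate for the Poisson rate, so λ | data ~ Gamma(3+96, 10+6) = Gamma(99, 16).
Posterior variance = α'/β'² = 99/256.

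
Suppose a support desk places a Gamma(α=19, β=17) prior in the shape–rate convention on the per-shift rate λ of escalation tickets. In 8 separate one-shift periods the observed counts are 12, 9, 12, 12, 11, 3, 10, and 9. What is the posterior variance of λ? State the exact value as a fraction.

97/625

Total count: 12 + 9 + 12 + 12 + 11 + 3 + 10 + 9 = 78.
Total exposure: 8 shifts.
The Gamma prior is conjugate for the Poisson rate, so λ | data ~ Gamma(19+78, 17+8) = Gamma(97, 25).
Posterior variance = α'/β'² = 97/625.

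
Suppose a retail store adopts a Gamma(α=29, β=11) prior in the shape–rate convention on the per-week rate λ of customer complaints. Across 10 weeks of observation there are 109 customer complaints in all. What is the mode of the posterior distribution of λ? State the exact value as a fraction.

Total count 109 over total exposure 10 weeks.
By Gamma–Poisson conjugacy, the posterior is Gamma(α + Σx, β + Σt) = Gamma(29 + 109, 11 + 10) = Gamma(138, 21).
Posterior mode = (α'−1)/β' = 137/21.

137/21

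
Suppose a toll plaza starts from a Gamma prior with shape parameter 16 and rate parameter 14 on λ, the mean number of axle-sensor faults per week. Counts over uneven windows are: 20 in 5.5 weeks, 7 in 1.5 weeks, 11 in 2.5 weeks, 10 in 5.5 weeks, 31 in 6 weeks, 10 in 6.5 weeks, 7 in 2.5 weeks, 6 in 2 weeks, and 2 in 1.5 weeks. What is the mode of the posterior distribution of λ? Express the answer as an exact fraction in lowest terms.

238/95

Total count: 20 + 7 + 11 + 10 + 31 + 10 + 7 + 6 + 2 = 104.
Total exposure: 5.5 + 1.5 + 2.5 + 5.5 + 6 + 6.5 + 2.5 + 2 + 1.5 = 33.5 weeks.
Gamma(α, β) with Poisson data over total exposure Σt gives posterior Gamma(α+Σx, β+Σt) = Gamma(120, 95/2).
Posterior mode = (α'−1)/β' = 119/(95/2) = 238/95.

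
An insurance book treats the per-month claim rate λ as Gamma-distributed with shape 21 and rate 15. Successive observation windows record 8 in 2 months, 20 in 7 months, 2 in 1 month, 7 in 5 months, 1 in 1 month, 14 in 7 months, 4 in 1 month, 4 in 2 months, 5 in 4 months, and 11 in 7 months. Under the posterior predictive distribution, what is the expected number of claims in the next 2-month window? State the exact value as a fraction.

Total count: 8 + 20 + 2 + 7 + 1 + 14 + 4 + 4 + 5 + 11 = 76.
Total exposure: 2 + 7 + 1 + 5 + 1 + 7 + 1 + 2 + 4 + 7 = 37 months.
Posterior: α' = 21 + 76 = 97, β' = 15 + 37 = 52.
Predictive mean over a 2-month window = T·E[λ|data] = 2·97/52 = 97/26.

97/26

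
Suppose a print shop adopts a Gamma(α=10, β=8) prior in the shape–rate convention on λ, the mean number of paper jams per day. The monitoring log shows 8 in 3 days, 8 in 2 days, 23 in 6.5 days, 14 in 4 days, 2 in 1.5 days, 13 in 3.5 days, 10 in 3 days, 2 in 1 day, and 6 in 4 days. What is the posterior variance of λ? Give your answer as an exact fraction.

384/5329

Total count: 8 + 8 + 23 + 14 + 2 + 13 + 10 + 2 + 6 = 86.
Total exposure: 3 + 2 + 6.5 + 4 + 1.5 + 3.5 + 3 + 1 + 4 = 28.5 days.
Gamma(α, β) with Poisson data over total exposure Σt gives posterior Gamma(α+Σx, β+Σt) = Gamma(96, 73/2).
Posterior variance = α'/β'² = 96/(5329/4) = 384/5329.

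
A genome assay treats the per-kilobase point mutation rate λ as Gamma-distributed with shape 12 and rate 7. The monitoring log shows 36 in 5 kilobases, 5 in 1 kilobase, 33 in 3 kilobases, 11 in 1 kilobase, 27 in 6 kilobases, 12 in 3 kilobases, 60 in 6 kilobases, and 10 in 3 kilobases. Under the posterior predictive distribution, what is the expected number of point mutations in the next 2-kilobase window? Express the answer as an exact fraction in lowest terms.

Total count: 36 + 5 + 33 + 11 + 27 + 12 + 60 + 10 = 194.
Total exposure: 5 + 1 + 3 + 1 + 6 + 3 + 6 + 3 = 28 kilobases.
Gamma(α, β) with Poisson data over total exposure Σt gives posterior Gamma(α+Σx, β+Σt) = Gamma(206, 35).
Predictive mean over a 2-kilobase window = T·E[λ|data] = 2·206/35 = 412/35.

412/35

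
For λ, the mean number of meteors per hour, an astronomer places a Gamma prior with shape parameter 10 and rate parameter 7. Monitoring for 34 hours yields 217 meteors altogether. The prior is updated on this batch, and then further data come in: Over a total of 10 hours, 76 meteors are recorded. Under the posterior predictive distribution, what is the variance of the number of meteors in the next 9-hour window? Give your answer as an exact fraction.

Total count 217 over total exposure 34 hours.
After the first batch: Gamma(10 + 217, 7 + 34) = Gamma(227, 41).
Total count 76 over total exposure 10 hours.
After the second batch: Gamma(227 + 76, 41 + 10) = Gamma(303, 51).
The posterior predictive for a window of length T is Negative Binomial with variance T·α'·(β'+T)/β'² = 9·303·60/2601 = 18180/289.

18180/289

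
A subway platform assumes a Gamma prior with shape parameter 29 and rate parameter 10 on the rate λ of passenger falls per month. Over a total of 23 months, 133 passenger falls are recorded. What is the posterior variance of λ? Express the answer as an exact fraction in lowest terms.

18/121

Total count 133 over total exposure 23 months.
Gamma(α, β) with Poisson data over total exposure Σt gives posterior Gamma(α+Σx, β+Σt) = Gamma(162, 33).
Posterior variance = α'/β'² = 162/1089 = 18/121.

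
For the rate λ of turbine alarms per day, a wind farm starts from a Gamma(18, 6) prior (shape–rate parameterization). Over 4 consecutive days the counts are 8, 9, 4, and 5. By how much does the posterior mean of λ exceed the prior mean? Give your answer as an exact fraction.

7/5

Total count: 8 + 9 + 4 + 5 = 26.
Total exposure: 4 days.
Gamma(α, β) with Poisson data over total exposure Σt gives posterior Gamma(α+Σx, β+Σt) = Gamma(44, 10).
Posterior mean = 44/10 = 22/5; prior mean = 18/6 = 3. Difference = 22/5 − 3 = 7/5.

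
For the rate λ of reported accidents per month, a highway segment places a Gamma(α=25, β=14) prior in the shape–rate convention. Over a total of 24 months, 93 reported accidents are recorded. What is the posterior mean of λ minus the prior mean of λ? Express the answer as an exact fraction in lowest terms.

Total count 93 over total exposure 24 months.
Conjugate update: add total count to the shape and total exposure to the rate, giving Gamma(118, 38).
Posterior mean = 118/38 = 59/19; prior mean = 25/14 = 25/14. Difference = 59/19 − 25/14 = 351/266.

351/266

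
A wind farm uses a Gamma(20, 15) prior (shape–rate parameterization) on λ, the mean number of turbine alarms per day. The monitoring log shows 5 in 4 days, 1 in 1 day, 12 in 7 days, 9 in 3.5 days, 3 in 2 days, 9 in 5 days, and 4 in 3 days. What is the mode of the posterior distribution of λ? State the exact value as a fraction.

124/81

Total count: 5 + 1 + 12 + 9 + 3 + 9 + 4 = 43.
Total exposure: 4 + 1 + 7 + 3.5 + 2 + 5 + 3 = 25.5 days.
Posterior: α' = 20 + 43 = 63, β' = 15 + 25.5 = 81/2.
Posterior mode = (α'−1)/β' = 62/(81/2) = 124/81.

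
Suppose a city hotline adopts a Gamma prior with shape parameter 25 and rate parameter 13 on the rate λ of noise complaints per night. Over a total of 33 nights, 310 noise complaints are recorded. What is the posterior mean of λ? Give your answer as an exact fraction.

Total count 310 over total exposure 33 nights.
Gamma(α, β) with Poisson data over total exposure Σt gives posterior Gamma(α+Σx, β+Σt) = Gamma(335, 46).
Posterior mean = α'/β' = 335/46.

335/46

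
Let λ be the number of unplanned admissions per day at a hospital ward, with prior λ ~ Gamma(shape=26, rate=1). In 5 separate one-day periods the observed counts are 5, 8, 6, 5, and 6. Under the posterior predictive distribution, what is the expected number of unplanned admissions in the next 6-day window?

Total count: 5 + 8 + 6 + 5 + 6 = 30.
Total exposure: 5 days.
Conjugate update: add total count to the shape and total exposure to the rate, giving Gamma(56, 6).
Predictive mean over a 6-day window = T·E[λ|data] = 6·56/6 = 56.

56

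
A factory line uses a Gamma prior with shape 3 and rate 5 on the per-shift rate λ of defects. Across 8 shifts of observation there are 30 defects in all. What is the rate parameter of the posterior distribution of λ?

Total count 30 over total exposure 8 shifts.
Gamma(α, β) with Poisson data over total exposure Σt gives posterior Gamma(α+Σx, β+Σt) = Gamma(33, 13).

13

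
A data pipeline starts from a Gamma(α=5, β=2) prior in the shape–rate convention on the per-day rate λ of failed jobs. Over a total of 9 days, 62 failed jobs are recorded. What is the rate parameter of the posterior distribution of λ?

Total count 62 over total exposure 9 days.
Gamma(α, β) with Poisson data over total exposure Σt gives posterior Gamma(α+Σx, β+Σt) = Gamma(67, 11).

11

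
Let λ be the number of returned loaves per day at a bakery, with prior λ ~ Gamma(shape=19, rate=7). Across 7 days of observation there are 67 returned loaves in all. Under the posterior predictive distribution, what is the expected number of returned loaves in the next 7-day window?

Total count 67 over total exposure 7 days.
The Gamma prior is conjugate for the Poisson rate, so λ | data ~ Gamma(19+67, 7+7) = Gamma(86, 14).
Predictive mean over a 7-day window = T·E[λ|data] = 7·86/14 = 43.

43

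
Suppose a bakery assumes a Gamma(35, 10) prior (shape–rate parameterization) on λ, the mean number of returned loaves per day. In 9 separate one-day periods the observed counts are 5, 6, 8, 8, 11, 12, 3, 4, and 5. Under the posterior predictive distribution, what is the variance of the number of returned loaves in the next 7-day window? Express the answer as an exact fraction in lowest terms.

17654/361

Total count: 5 + 6 + 8 + 8 + 11 + 12 + 3 + 4 + 5 = 62.
Total exposure: 9 days.
The Gamma prior is conjugate for the Poisson rate, so λ | data ~ Gamma(35+62, 10+9) = Gamma(97, 19).
The posterior predictive for a window of length T is Negative Binomial with variance T·α'·(β'+T)/β'² = 7·97·26/361 = 17654/361.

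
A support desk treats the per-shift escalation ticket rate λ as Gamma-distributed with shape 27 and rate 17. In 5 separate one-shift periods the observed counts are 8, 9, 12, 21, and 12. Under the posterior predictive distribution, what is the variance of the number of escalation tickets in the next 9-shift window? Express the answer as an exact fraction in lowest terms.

24831/484

Total count: 8 + 9 + 12 + 21 + 12 = 62.
Total exposure: 5 shifts.
Posterior: α' = 27 + 62 = 89, β' = 17 + 5 = 22.
The posterior predictive for a window of length T is Negative Binomial with variance T·α'·(β'+T)/β'² = 9·89·31/484 = 24831/484.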